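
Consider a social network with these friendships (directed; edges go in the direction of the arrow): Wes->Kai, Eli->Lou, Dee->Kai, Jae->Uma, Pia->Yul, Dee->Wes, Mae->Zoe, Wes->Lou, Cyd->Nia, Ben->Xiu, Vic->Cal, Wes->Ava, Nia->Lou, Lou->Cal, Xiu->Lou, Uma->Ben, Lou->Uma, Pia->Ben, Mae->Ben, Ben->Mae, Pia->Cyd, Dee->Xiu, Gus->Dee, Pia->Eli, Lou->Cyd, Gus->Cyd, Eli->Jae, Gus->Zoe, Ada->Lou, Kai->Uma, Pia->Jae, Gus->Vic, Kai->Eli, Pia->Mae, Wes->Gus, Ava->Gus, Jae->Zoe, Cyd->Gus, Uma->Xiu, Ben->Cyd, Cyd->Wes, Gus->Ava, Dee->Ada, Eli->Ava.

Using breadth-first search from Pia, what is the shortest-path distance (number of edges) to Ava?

2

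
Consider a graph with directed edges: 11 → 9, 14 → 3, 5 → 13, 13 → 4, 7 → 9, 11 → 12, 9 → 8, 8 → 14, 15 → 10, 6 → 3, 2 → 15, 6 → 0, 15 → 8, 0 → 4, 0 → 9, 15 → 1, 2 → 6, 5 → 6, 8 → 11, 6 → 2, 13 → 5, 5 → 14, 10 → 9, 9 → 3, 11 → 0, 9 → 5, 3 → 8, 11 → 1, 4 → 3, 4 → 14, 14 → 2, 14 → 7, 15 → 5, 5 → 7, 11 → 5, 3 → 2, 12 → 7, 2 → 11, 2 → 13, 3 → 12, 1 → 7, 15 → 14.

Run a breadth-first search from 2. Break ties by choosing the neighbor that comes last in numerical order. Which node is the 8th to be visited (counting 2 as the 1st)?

8

Visit 2; enqueue 15, 13, 11, 6 → queue [15, 13, 11, 6]
Visit 15; enqueue 14, 10, 8, 5, 1 → queue [13, 11, 6, 14, 10, 8, 5, 1]
Visit 13; enqueue 4 → queue [11, 6, 14, 10, 8, 5, 1, 4]
Visit 11; enqueue 12, 9, 0 → queue [6, 14, 10, 8, 5, 1, 4, 12, 9, 0]
Visit 6; enqueue 3 → queue [14, 10, 8, 5, 1, 4, 12, 9, 0, 3]
Visit 14; enqueue 7 → queue [10, 8, 5, 1, 4, 12, 9, 0, 3, 7]
Visit 10 → queue [8, 5, 1, 4, 12, 9, 0, 3, 7]
Visit 8 → queue [5, 1, 4, 12, 9, 0, 3, 7]
Visit 5 → queue [1, 4, 12, 9, 0, 3, 7]
Visit 1 → queue [4, 12, 9, 0, 3, 7]
Visit 4 → queue [12, 9, 0, 3, 7]
Visit 12 → queue [9, 0, 3, 7]
Visit 9 → queue [0, 3, 7]
Visit 0 → queue [3, 7]
Visit 3 → queue [7]
Visit 7 → queue []

Visit order: 2, 15, 13, 11, 6, 14, 10, 8, 5, 1, 4, 12, 9, 0, 3, 7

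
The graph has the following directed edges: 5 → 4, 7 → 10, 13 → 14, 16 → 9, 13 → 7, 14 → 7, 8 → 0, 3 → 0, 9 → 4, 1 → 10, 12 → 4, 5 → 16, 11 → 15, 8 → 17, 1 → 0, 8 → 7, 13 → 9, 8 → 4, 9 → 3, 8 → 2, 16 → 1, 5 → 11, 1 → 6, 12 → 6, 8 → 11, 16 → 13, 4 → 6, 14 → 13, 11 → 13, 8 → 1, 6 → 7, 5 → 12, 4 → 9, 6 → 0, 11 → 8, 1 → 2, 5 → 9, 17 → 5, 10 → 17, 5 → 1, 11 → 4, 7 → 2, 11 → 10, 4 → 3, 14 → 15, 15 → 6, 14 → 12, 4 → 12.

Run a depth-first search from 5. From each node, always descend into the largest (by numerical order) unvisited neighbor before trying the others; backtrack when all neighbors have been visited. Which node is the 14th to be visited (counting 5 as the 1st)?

9

Visit 5
5 → 16
16 → 13
13 → 14
14 → 15
15 → 6
6 → 7
7 → 10
10 → 17
7 → 2
6 → 0
14 → 12
12 → 4
4 → 9
9 → 3
16 → 1
5 → 11
11 → 8

Visit order: 5, 16, 13, 14, 15, 6, 7, 10, 17, 2, 0, 12, 4, 9, 3, 1, 11, 8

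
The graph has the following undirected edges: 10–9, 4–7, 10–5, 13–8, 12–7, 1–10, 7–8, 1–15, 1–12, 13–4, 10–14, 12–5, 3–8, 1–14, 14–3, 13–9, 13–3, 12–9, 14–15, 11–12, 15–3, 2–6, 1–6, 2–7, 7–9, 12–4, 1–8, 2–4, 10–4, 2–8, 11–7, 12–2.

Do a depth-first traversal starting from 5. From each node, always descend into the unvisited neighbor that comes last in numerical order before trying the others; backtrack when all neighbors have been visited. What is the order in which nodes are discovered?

Visit 5
5 → 12
12 → 11
11 → 7
7 → 9
9 → 13
13 → 8
8 → 3
3 → 15
15 → 14
14 → 10
10 → 4
4 → 2
2 → 6
6 → 1

5, 12, 11, 7, 9, 13, 8, 3, 15, 14, 10, 4, 2, 6, 1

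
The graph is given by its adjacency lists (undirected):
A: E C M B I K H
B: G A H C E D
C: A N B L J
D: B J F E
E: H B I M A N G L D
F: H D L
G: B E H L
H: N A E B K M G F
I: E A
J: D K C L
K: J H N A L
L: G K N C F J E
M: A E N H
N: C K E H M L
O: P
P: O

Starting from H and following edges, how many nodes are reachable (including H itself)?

14

BFS from H visits: H, N, A, E, B, K, M, G, F, C, L, I, D, J
Reachable nodes: 14 of 16 total.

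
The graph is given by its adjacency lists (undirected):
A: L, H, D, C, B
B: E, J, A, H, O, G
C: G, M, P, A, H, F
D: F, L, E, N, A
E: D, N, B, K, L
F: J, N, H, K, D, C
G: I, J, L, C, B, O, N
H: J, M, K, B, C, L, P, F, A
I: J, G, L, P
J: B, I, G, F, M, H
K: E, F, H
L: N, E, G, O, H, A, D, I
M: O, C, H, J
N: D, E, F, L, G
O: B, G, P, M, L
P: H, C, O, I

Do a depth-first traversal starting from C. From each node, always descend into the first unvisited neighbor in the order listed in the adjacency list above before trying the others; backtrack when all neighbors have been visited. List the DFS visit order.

C, G, I, J, B, E, D, F, N, L, O, P, H, M, K, A

Visit C
C → G
G → I
I → J
J → B
B → E
E → D
D → F
F → N
N → L
L → O
O → P
P → H
H → M
H → K
H → A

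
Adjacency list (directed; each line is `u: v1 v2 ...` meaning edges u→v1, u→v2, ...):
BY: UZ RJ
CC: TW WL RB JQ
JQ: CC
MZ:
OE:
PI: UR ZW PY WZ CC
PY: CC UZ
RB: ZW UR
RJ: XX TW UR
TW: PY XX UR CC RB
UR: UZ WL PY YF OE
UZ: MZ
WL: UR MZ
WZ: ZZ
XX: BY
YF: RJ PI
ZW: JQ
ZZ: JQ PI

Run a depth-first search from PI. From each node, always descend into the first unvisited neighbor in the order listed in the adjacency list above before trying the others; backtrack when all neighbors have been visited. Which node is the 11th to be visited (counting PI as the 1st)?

Visit PI
PI → UR
UR → UZ
UZ → MZ
UR → WL
UR → PY
PY → CC
CC → TW
TW → XX
XX → BY
BY → RJ
TW → RB
RB → ZW
ZW → JQ
UR → YF
UR → OE
PI → WZ
WZ → ZZ

Visit order: PI, UR, UZ, MZ, WL, PY, CC, TW, XX, BY, RJ, RB, ZW, JQ, YF, OE, WZ, ZZ

RJ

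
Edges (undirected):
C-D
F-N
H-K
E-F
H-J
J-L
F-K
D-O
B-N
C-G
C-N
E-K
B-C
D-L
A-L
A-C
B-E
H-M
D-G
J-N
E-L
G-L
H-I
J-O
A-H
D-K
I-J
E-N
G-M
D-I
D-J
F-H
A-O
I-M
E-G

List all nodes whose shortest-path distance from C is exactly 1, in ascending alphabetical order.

Level 0: C
Level 1: A, B, D, G, N
Level 2: E, F, H, I, J, K, L, M, O

A, B, D, G, N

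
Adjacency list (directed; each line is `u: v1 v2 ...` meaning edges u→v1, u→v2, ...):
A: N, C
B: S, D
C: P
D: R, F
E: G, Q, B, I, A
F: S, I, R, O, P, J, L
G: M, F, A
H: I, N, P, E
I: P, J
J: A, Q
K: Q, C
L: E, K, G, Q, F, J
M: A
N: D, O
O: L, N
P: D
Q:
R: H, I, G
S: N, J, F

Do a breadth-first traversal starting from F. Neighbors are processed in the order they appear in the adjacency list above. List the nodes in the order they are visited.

Visit F; enqueue S, I, R, O, P, J, L → queue [S, I, R, O, P, J, L]
Visit S; enqueue N → queue [I, R, O, P, J, L, N]
Visit I → queue [R, O, P, J, L, N]
Visit R; enqueue H, G → queue [O, P, J, L, N, H, G]
Visit O → queue [P, J, L, N, H, G]
Visit P; enqueue D → queue [J, L, N, H, G, D]
Visit J; enqueue A, Q → queue [L, N, H, G, D, A, Q]
Visit L; enqueue E, K → queue [N, H, G, D, A, Q, E, K]
Visit N → queue [H, G, D, A, Q, E, K]
Visit H → queue [G, D, A, Q, E, K]
Visit G; enqueue M → queue [D, A, Q, E, K, M]
Visit D → queue [A, Q, E, K, M]
Visit A; enqueue C → queue [Q, E, K, M, C]
Visit Q → queue [E, K, M, C]
Visit E; enqueue B → queue [K, M, C, B]
Visit K → queue [M, C, B]
Visit M → queue [C, B]
Visit C → queue [B]
Visit B → queue []

F -> S -> I -> R -> O -> P -> J -> L -> N -> H -> G -> D -> A -> Q -> E -> K -> M -> C -> B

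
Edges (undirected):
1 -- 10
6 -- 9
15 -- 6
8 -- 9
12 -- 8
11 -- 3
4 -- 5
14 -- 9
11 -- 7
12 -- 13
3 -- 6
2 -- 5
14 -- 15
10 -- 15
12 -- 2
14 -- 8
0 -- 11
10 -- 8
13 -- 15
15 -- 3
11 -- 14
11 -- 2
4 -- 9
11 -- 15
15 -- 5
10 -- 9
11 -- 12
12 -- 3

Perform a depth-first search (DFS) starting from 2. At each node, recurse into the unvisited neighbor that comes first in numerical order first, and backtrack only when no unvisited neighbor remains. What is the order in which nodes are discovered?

2 -> 5 -> 4 -> 9 -> 6 -> 3 -> 11 -> 0 -> 7 -> 12 -> 8 -> 10 -> 1 -> 15 -> 13 -> 14

Visit 2
2 → 5
5 → 4
4 → 9
9 → 6
6 → 3
3 → 11
11 → 0
11 → 7
11 → 12
12 → 8
8 → 10
10 → 1
10 → 15
15 → 13
15 → 14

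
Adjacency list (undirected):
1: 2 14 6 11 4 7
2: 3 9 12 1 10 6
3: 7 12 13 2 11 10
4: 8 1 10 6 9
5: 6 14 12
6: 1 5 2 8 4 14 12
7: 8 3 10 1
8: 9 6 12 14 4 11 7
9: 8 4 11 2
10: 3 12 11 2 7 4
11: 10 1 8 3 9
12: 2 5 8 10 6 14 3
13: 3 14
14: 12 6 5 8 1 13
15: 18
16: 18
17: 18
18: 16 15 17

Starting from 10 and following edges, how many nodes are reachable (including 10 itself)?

BFS from 10 visits: 10, 2, 3, 4, 7, 11, 12, 1, 6, 9, 13, 8, 5, 14
Reachable nodes: 14 of 18 total.

14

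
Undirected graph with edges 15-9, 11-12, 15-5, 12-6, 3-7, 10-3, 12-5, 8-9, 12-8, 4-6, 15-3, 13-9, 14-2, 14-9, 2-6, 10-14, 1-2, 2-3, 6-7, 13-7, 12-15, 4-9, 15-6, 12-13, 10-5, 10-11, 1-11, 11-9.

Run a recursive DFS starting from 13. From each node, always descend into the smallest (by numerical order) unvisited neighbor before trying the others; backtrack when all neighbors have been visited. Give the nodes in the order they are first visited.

13 -> 7 -> 3 -> 2 -> 1 -> 11 -> 9 -> 4 -> 6 -> 12 -> 5 -> 10 -> 14 -> 15 -> 8

Visit 13
13 → 7
7 → 3
3 → 2
2 → 1
1 → 11
11 → 9
9 → 4
4 → 6
6 → 12
12 → 5
5 → 10
10 → 14
5 → 15
12 → 8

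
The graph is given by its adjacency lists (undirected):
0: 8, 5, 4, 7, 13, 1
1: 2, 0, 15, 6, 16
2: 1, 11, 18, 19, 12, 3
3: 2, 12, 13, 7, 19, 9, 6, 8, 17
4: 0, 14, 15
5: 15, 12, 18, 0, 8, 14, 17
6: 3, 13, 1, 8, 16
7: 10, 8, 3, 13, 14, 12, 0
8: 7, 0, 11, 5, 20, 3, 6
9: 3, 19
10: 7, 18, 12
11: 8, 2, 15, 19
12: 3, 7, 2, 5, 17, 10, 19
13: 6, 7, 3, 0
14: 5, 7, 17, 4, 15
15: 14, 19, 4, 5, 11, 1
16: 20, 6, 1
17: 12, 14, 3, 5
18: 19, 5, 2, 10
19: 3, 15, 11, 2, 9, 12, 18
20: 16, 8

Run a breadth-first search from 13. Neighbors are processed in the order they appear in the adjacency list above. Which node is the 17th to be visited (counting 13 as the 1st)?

4

Visit 13; enqueue 6, 7, 3, 0 → queue [6, 7, 3, 0]
Visit 6; enqueue 1, 8, 16 → queue [7, 3, 0, 1, 8, 16]
Visit 7; enqueue 10, 14, 12 → queue [3, 0, 1, 8, 16, 10, 14, 12]
Visit 3; enqueue 2, 19, 9, 17 → queue [0, 1, 8, 16, 10, 14, 12, 2, 19, 9, 17]
Visit 0; enqueue 5, 4 → queue [1, 8, 16, 10, 14, 12, 2, 19, 9, 17, 5, 4]
Visit 1; enqueue 15 → queue [8, 16, 10, 14, 12, 2, 19, 9, 17, 5, 4, 15]
Visit 8; enqueue 11, 20 → queue [16, 10, 14, 12, 2, 19, 9, 17, 5, 4, 15, 11, 20]
Visit 16 → queue [10, 14, 12, 2, 19, 9, 17, 5, 4, 15, 11, 20]
Visit 10; enqueue 18 → queue [14, 12, 2, 19, 9, 17, 5, 4, 15, 11, 20, 18]
Visit 14 → queue [12, 2, 19, 9, 17, 5, 4, 15, 11, 20, 18]
Visit 12 → queue [2, 19, 9, 17, 5, 4, 15, 11, 20, 18]
Visit 2 → queue [19, 9, 17, 5, 4, 15, 11, 20, 18]
Visit 19 → queue [9, 17, 5, 4, 15, 11, 20, 18]
Visit 9 → queue [17, 5, 4, 15, 11, 20, 18]
Visit 17 → queue [5, 4, 15, 11, 20, 18]
Visit 5 → queue [4, 15, 11, 20, 18]
Visit 4 → queue [15, 11, 20, 18]
Visit 15 → queue [11, 20, 18]
Visit 11 → queue [20, 18]
Visit 20 → queue [18]
Visit 18 → queue []

Visit order: 13, 6, 7, 3, 0, 1, 8, 16, 10, 14, 12, 2, 19, 9, 17, 5, 4, 15, 11, 20, 18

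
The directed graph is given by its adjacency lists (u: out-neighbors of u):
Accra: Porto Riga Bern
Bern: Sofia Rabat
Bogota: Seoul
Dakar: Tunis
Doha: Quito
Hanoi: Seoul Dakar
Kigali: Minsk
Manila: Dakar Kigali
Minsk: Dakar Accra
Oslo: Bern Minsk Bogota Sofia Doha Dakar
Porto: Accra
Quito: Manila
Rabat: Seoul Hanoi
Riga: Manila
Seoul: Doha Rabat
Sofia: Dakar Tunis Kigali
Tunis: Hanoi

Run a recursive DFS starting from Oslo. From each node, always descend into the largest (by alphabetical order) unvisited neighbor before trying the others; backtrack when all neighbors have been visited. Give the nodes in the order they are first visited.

Visit Oslo
Oslo → Sofia
Sofia → Tunis
Tunis → Hanoi
Hanoi → Seoul
Seoul → Rabat
Seoul → Doha
Doha → Quito
Quito → Manila
Manila → Kigali
Kigali → Minsk
Minsk → Dakar
Minsk → Accra
Accra → Riga
Accra → Porto
Accra → Bern
Oslo → Bogota

Oslo Sofia Tunis Hanoi Seoul Rabat Doha Quito Manila Kigali Minsk Dakar Accra Riga Porto Bern Bogota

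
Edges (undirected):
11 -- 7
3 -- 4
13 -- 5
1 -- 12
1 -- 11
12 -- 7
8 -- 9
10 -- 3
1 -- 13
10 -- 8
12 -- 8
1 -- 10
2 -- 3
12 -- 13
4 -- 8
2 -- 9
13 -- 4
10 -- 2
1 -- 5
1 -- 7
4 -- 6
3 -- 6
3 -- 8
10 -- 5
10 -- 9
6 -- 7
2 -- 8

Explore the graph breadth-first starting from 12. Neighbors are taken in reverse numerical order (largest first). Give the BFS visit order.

Visit 12; enqueue 13, 8, 7, 1 → queue [13, 8, 7, 1]
Visit 13; enqueue 5, 4 → queue [8, 7, 1, 5, 4]
Visit 8; enqueue 10, 9, 3, 2 → queue [7, 1, 5, 4, 10, 9, 3, 2]
Visit 7; enqueue 11, 6 → queue [1, 5, 4, 10, 9, 3, 2, 11, 6]
Visit 1 → queue [5, 4, 10, 9, 3, 2, 11, 6]
Visit 5 → queue [4, 10, 9, 3, 2, 11, 6]
Visit 4 → queue [10, 9, 3, 2, 11, 6]
Visit 10 → queue [9, 3, 2, 11, 6]
Visit 9 → queue [3, 2, 11, 6]
Visit 3 → queue [2, 11, 6]
Visit 2 → queue [11, 6]
Visit 11 → queue [6]
Visit 6 → queue []

12 -> 13 -> 8 -> 7 -> 1 -> 5 -> 4 -> 10 -> 9 -> 3 -> 2 -> 11 -> 6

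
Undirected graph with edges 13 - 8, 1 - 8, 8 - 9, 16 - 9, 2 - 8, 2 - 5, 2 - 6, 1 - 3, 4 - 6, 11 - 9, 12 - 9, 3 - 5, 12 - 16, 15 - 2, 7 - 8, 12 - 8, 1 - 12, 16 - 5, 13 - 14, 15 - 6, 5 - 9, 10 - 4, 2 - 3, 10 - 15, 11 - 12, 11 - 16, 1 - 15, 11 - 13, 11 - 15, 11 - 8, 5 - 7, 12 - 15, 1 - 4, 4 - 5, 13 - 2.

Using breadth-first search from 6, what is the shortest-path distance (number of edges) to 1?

Level 0: 6
Level 1: 2, 4, 15
Level 2: 1, 3, 5, 8, 10, 11, 12, 13
Level 3: 7, 9, 14, 16
1 first appears at level 2.

2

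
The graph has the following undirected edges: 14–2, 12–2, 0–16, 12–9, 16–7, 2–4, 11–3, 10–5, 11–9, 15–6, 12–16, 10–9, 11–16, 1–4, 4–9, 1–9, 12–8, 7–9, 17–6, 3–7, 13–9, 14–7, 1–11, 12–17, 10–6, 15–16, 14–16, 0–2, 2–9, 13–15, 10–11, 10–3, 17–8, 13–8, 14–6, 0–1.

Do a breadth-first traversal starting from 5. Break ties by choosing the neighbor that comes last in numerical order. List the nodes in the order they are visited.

Visit 5; enqueue 10 → queue [10]
Visit 10; enqueue 11, 9, 6, 3 → queue [11, 9, 6, 3]
Visit 11; enqueue 16, 1 → queue [9, 6, 3, 16, 1]
Visit 9; enqueue 13, 12, 7, 4, 2 → queue [6, 3, 16, 1, 13, 12, 7, 4, 2]
Visit 6; enqueue 17, 15, 14 → queue [3, 16, 1, 13, 12, 7, 4, 2, 17, 15, 14]
Visit 3 → queue [16, 1, 13, 12, 7, 4, 2, 17, 15, 14]
Visit 16; enqueue 0 → queue [1, 13, 12, 7, 4, 2, 17, 15, 14, 0]
Visit 1 → queue [13, 12, 7, 4, 2, 17, 15, 14, 0]
Visit 13; enqueue 8 → queue [12, 7, 4, 2, 17, 15, 14, 0, 8]
Visit 12 → queue [7, 4, 2, 17, 15, 14, 0, 8]
Visit 7 → queue [4, 2, 17, 15, 14, 0, 8]
Visit 4 → queue [2, 17, 15, 14, 0, 8]
Visit 2 → queue [17, 15, 14, 0, 8]
Visit 17 → queue [15, 14, 0, 8]
Visit 15 → queue [14, 0, 8]
Visit 14 → queue [0, 8]
Visit 0 → queue [8]
Visit 8 → queue []

5 → 10 → 11 → 9 → 6 → 3 → 16 → 1 → 13 → 12 → 7 → 4 → 2 → 17 → 15 → 14 → 0 → 8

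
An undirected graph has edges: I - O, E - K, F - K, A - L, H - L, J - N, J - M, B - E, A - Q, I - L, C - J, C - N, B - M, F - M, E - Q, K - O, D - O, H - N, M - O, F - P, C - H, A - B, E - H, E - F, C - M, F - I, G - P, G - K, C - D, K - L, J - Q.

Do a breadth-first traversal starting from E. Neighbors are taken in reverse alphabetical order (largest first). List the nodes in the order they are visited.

E, Q, K, H, F, B, J, A, O, L, G, N, C, P, M, I, D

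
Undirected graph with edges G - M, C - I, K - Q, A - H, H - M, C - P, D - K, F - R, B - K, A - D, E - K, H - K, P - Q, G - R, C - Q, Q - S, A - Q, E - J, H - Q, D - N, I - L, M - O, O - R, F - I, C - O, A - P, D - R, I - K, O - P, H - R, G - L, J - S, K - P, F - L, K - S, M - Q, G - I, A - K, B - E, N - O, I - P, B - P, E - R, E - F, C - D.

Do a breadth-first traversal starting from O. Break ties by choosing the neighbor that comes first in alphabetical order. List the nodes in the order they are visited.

Visit O; enqueue C, M, N, P, R → queue [C, M, N, P, R]
Visit C; enqueue D, I, Q → queue [M, N, P, R, D, I, Q]
Visit M; enqueue G, H → queue [N, P, R, D, I, Q, G, H]
Visit N → queue [P, R, D, I, Q, G, H]
Visit P; enqueue A, B, K → queue [R, D, I, Q, G, H, A, B, K]
Visit R; enqueue E, F → queue [D, I, Q, G, H, A, B, K, E, F]
Visit D → queue [I, Q, G, H, A, B, K, E, F]
Visit I; enqueue L → queue [Q, G, H, A, B, K, E, F, L]
Visit Q; enqueue S → queue [G, H, A, B, K, E, F, L, S]
Visit G → queue [H, A, B, K, E, F, L, S]
Visit H → queue [A, B, K, E, F, L, S]
Visit A → queue [B, K, E, F, L, S]
Visit B → queue [K, E, F, L, S]
Visit K → queue [E, F, L, S]
Visit E; enqueue J → queue [F, L, S, J]
Visit F → queue [L, S, J]
Visit L → queue [S, J]
Visit S → queue [J]
Visit J → queue []

O, C, M, N, P, R, D, I, Q, G, H, A, B, K, E, F, L, S, J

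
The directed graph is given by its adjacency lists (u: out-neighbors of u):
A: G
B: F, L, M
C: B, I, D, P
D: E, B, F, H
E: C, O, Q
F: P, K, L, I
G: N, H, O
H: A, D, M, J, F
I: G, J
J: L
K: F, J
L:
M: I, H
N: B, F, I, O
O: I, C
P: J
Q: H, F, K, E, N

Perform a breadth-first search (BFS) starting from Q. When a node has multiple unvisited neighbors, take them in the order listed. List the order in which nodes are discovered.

Q -> H -> F -> K -> E -> N -> A -> D -> M -> J -> P -> L -> I -> C -> O -> B -> G

Visit Q; enqueue H, F, K, E, N → queue [H, F, K, E, N]
Visit H; enqueue A, D, M, J → queue [F, K, E, N, A, D, M, J]
Visit F; enqueue P, L, I → queue [K, E, N, A, D, M, J, P, L, I]
Visit K → queue [E, N, A, D, M, J, P, L, I]
Visit E; enqueue C, O → queue [N, A, D, M, J, P, L, I, C, O]
Visit N; enqueue B → queue [A, D, M, J, P, L, I, C, O, B]
Visit A; enqueue G → queue [D, M, J, P, L, I, C, O, B, G]
Visit D → queue [M, J, P, L, I, C, O, B, G]
Visit M → queue [J, P, L, I, C, O, B, G]
Visit J → queue [P, L, I, C, O, B, G]
Visit P → queue [L, I, C, O, B, G]
Visit L → queue [I, C, O, B, G]
Visit I → queue [C, O, B, G]
Visit C → queue [O, B, G]
Visit O → queue [B, G]
Visit B → queue [G]
Visit G → queue []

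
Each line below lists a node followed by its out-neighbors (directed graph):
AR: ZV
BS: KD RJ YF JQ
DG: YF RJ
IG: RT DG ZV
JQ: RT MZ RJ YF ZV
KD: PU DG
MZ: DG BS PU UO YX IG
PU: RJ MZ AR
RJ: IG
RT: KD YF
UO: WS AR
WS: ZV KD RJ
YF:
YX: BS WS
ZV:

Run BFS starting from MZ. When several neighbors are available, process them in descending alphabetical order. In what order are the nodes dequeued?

Visit MZ; enqueue YX, UO, PU, IG, DG, BS → queue [YX, UO, PU, IG, DG, BS]
Visit YX; enqueue WS → queue [UO, PU, IG, DG, BS, WS]
Visit UO; enqueue AR → queue [PU, IG, DG, BS, WS, AR]
Visit PU; enqueue RJ → queue [IG, DG, BS, WS, AR, RJ]
Visit IG; enqueue ZV, RT → queue [DG, BS, WS, AR, RJ, ZV, RT]
Visit DG; enqueue YF → queue [BS, WS, AR, RJ, ZV, RT, YF]
Visit BS; enqueue KD, JQ → queue [WS, AR, RJ, ZV, RT, YF, KD, JQ]
Visit WS → queue [AR, RJ, ZV, RT, YF, KD, JQ]
Visit AR → queue [RJ, ZV, RT, YF, KD, JQ]
Visit RJ → queue [ZV, RT, YF, KD, JQ]
Visit ZV → queue [RT, YF, KD, JQ]
Visit RT → queue [YF, KD, JQ]
Visit YF → queue [KD, JQ]
Visit KD → queue [JQ]
Visit JQ → queue []

MZ, YX, UO, PU, IG, DG, BS, WS, AR, RJ, ZV, RT, YF, KD, JQ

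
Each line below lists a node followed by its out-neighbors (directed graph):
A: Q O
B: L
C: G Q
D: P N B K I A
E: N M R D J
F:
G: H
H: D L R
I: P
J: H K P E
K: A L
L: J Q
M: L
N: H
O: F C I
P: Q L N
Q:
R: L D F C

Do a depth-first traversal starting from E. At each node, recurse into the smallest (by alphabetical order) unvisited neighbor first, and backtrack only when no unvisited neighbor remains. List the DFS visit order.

Visit E
E → D
D → A
A → O
O → C
C → G
G → H
H → L
L → J
J → K
J → P
P → N
P → Q
H → R
R → F
O → I
D → B
E → M

E, D, A, O, C, G, H, L, J, K, P, N, Q, R, F, I, B, M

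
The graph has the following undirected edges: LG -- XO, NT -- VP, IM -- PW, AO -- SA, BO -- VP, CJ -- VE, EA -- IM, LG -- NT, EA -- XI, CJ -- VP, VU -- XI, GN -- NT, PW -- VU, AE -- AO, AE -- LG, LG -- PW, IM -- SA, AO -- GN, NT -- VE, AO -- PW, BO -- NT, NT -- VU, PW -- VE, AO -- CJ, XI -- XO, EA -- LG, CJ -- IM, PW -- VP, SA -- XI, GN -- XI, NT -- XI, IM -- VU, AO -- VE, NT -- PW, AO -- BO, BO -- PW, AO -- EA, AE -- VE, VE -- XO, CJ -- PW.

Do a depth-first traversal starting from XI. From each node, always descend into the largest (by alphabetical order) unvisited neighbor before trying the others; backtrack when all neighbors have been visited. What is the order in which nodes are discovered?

XI, XO, VE, PW, VU, NT, VP, CJ, IM, SA, AO, GN, EA, LG, AE, BO

Visit XI
XI → XO
XO → VE
VE → PW
PW → VU
VU → NT
NT → VP
VP → CJ
CJ → IM
IM → SA
SA → AO
AO → GN
AO → EA
EA → LG
LG → AE
AO → BO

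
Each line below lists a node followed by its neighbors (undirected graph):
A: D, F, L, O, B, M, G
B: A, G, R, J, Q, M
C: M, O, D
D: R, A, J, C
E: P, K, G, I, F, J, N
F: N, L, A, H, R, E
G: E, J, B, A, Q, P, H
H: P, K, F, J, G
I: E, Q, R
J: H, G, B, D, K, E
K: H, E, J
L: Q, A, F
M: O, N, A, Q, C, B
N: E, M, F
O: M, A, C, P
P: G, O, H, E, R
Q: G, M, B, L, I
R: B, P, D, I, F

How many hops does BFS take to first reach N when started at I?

2

Level 0: I
Level 1: E, Q, R
Level 2: B, D, F, G, J, K, L, M, N, P
Level 3: A, C, H, O
N first appears at level 2.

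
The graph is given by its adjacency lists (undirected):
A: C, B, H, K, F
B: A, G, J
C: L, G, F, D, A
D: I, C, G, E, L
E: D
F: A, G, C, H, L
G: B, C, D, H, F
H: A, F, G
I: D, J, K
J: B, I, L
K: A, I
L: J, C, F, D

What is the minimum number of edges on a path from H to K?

2

Level 0: H
Level 1: A, F, G
Level 2: B, C, D, K, L
Level 3: E, I, J
K first appears at level 2.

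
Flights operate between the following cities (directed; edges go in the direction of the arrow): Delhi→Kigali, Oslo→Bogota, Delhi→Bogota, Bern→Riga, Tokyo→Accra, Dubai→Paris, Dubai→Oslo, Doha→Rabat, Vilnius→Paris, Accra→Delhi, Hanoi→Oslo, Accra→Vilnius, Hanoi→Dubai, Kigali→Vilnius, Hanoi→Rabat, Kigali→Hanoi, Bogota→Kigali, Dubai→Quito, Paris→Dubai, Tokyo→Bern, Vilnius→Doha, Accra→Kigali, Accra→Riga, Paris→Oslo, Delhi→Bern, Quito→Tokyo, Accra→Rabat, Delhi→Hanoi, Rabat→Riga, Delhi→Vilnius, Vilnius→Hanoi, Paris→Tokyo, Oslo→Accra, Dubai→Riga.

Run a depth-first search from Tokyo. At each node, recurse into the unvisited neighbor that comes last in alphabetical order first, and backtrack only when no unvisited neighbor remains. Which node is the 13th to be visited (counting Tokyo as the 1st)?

Visit Tokyo
Tokyo → Bern
Bern → Riga
Tokyo → Accra
Accra → Vilnius
Vilnius → Paris
Paris → Oslo
Oslo → Bogota
Bogota → Kigali
Kigali → Hanoi
Hanoi → Rabat
Hanoi → Dubai
Dubai → Quito
Vilnius → Doha
Accra → Delhi

Visit order: Tokyo, Bern, Riga, Accra, Vilnius, Paris, Oslo, Bogota, Kigali, Hanoi, Rabat, Dubai, Quito, Doha, Delhi

Quito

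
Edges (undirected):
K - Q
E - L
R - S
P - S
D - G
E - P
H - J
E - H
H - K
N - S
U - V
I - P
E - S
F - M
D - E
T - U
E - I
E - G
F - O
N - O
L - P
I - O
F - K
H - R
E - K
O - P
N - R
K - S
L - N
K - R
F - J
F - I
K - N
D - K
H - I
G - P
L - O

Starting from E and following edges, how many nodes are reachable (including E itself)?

16

BFS from E visits: E, S, P, L, K, I, H, G, D, R, N, O, Q, F, J, M
Reachable nodes: 16 of 19 total.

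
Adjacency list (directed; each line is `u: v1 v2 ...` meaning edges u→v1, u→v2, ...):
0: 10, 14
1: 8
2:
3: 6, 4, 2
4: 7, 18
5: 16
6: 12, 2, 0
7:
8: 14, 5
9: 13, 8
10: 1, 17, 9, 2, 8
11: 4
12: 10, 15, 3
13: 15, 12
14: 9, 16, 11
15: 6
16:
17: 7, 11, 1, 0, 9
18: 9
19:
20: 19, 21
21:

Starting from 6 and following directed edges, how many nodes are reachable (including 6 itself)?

19

BFS from 6 visits: 6, 0, 2, 12, 10, 14, 3, 15, 1, 8, 9, 17, 11, 16, 4, 5, 13, 7, 18
Reachable nodes: 19 of 22 total.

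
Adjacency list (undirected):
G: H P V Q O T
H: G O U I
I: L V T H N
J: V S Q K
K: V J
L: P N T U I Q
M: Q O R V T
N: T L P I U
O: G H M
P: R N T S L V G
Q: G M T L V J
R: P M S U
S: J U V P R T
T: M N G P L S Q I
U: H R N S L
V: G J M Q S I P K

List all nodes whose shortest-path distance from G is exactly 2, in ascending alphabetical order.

I, J, K, L, M, N, R, S, U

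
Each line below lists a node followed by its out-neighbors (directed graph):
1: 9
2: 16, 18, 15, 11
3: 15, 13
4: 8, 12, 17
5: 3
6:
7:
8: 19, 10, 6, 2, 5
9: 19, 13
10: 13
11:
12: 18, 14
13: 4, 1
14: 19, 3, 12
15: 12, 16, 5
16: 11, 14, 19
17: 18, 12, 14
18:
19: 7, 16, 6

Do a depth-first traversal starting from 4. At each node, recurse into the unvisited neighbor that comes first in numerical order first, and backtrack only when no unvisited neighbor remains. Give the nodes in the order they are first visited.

4 8 2 11 15 5 3 13 1 9 19 6 7 16 14 12 18 10 17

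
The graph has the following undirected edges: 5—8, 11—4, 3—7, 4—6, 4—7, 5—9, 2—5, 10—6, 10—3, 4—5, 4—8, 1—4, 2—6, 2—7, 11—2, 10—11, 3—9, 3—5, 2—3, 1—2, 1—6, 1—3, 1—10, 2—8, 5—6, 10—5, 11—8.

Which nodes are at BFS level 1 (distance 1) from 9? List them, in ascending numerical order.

3, 5

Level 0: 9
Level 1: 3, 5
Level 2: 1, 2, 4, 6, 7, 8, 10
Level 3: 11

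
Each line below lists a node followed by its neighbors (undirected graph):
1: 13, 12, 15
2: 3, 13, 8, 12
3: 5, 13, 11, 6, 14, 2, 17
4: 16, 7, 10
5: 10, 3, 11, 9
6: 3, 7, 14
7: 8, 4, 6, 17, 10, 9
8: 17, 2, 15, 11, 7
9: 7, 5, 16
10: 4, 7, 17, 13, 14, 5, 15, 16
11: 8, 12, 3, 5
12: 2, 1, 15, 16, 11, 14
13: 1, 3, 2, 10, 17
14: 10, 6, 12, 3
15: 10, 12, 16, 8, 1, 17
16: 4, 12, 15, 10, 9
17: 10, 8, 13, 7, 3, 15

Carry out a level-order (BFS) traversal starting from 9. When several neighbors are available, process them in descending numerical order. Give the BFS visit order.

Visit 9; enqueue 16, 7, 5 → queue [16, 7, 5]
Visit 16; enqueue 15, 12, 10, 4 → queue [7, 5, 15, 12, 10, 4]
Visit 7; enqueue 17, 8, 6 → queue [5, 15, 12, 10, 4, 17, 8, 6]
Visit 5; enqueue 11, 3 → queue [15, 12, 10, 4, 17, 8, 6, 11, 3]
Visit 15; enqueue 1 → queue [12, 10, 4, 17, 8, 6, 11, 3, 1]
Visit 12; enqueue 14, 2 → queue [10, 4, 17, 8, 6, 11, 3, 1, 14, 2]
Visit 10; enqueue 13 → queue [4, 17, 8, 6, 11, 3, 1, 14, 2, 13]
Visit 4 → queue [17, 8, 6, 11, 3, 1, 14, 2, 13]
Visit 17 → queue [8, 6, 11, 3, 1, 14, 2, 13]
Visit 8 → queue [6, 11, 3, 1, 14, 2, 13]
Visit 6 → queue [11, 3, 1, 14, 2, 13]
Visit 11 → queue [3, 1, 14, 2, 13]
Visit 3 → queue [1, 14, 2, 13]
Visit 1 → queue [14, 2, 13]
Visit 14 → queue [2, 13]
Visit 2 → queue [13]
Visit 13 → queue []

9 → 16 → 7 → 5 → 15 → 12 → 10 → 4 → 17 → 8 → 6 → 11 → 3 → 1 → 14 → 2 → 13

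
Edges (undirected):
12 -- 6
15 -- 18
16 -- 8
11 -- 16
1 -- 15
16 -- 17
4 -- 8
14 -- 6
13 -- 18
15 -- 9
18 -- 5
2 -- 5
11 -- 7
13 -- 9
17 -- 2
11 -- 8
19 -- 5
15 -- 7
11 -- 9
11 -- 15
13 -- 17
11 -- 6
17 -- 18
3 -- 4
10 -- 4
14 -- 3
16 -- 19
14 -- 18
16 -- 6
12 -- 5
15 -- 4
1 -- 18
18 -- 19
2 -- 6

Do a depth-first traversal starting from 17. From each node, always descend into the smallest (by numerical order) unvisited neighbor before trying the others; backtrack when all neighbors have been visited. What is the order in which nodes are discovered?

Visit 17
17 → 2
2 → 5
5 → 12
12 → 6
6 → 11
11 → 7
7 → 15
15 → 1
1 → 18
18 → 13
13 → 9
18 → 14
14 → 3
3 → 4
4 → 8
8 → 16
16 → 19
4 → 10

17 → 2 → 5 → 12 → 6 → 11 → 7 → 15 → 1 → 18 → 13 → 9 → 14 → 3 → 4 → 8 → 16 → 19 → 10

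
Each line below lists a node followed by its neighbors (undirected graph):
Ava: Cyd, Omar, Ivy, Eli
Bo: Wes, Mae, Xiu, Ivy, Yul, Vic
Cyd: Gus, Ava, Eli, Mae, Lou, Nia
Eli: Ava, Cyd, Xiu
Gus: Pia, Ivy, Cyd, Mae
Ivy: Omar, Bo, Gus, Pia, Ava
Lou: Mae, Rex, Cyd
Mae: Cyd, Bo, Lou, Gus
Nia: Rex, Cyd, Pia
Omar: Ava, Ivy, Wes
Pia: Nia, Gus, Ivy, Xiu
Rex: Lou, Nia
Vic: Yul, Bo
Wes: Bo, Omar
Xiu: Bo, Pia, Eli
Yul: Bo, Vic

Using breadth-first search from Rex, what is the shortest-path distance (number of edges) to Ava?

3

Level 0: Rex
Level 1: Lou, Nia
Level 2: Cyd, Mae, Pia
Level 3: Ava, Bo, Eli, Gus, Ivy, Xiu
Level 4: Omar, Vic, Wes, Yul
Ava first appears at level 3.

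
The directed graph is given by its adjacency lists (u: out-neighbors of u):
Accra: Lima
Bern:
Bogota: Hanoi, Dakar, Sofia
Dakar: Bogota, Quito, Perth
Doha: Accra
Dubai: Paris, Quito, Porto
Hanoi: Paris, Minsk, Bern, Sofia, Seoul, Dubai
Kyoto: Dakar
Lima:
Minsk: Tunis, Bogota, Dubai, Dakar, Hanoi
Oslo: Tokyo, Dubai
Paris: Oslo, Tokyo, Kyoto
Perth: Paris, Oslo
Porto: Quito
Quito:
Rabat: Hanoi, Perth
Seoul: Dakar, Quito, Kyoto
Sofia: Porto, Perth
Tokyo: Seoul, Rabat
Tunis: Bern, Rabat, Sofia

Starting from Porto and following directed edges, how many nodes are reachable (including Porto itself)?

2

BFS from Porto visits: Porto, Quito
Reachable nodes: 2 of 20 total.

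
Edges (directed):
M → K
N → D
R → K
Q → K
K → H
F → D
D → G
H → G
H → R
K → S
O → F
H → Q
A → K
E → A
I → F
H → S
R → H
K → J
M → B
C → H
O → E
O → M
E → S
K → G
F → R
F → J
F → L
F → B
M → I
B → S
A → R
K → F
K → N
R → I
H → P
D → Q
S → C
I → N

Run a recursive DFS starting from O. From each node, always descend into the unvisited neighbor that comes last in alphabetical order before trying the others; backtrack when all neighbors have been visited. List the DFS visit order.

O -> M -> K -> S -> C -> H -> R -> I -> N -> D -> Q -> G -> F -> L -> J -> B -> P -> E -> A

Visit O
O → M
M → K
K → S
S → C
C → H
H → R
R → I
I → N
N → D
D → Q
D → G
I → F
F → L
F → J
F → B
H → P
O → E
E → A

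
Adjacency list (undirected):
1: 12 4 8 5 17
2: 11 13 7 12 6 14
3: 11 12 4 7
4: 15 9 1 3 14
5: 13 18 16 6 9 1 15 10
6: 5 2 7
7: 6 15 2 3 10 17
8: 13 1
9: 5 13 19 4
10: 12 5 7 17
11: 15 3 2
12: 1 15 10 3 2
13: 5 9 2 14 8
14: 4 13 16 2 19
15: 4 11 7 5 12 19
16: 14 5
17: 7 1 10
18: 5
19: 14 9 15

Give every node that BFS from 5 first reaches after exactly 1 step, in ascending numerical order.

1, 6, 9, 10, 13, 15, 16, 18

Level 0: 5
Level 1: 1, 6, 9, 10, 13, 15, 16, 18
Level 2: 2, 4, 7, 8, 11, 12, 14, 17, 19
Level 3: 3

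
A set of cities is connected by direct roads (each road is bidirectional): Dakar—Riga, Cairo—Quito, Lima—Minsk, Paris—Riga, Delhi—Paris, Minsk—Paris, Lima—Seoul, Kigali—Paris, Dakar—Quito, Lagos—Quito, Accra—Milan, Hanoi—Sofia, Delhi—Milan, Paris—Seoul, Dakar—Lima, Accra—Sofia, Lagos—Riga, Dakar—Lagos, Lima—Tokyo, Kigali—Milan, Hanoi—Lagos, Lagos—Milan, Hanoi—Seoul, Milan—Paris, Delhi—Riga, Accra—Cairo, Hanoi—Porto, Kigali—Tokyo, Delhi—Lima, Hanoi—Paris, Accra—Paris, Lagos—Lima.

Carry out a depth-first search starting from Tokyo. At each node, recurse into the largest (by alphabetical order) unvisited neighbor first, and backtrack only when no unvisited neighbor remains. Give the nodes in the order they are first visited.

Visit Tokyo
Tokyo → Lima
Lima → Seoul
Seoul → Paris
Paris → Riga
Riga → Lagos
Lagos → Quito
Quito → Dakar
Quito → Cairo
Cairo → Accra
Accra → Sofia
Sofia → Hanoi
Hanoi → Porto
Accra → Milan
Milan → Kigali
Milan → Delhi
Paris → Minsk

Tokyo, Lima, Seoul, Paris, Riga, Lagos, Quito, Dakar, Cairo, Accra, Sofia, Hanoi, Porto, Milan, Kigali, Delhi, Minsk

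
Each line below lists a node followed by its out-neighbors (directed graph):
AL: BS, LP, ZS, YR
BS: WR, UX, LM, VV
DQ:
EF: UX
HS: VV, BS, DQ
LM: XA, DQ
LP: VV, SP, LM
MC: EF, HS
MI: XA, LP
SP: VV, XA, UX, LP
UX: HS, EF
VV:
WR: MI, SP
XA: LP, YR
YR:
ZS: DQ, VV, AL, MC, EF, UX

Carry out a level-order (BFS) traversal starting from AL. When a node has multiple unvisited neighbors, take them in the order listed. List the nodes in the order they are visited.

Visit AL; enqueue BS, LP, ZS, YR → queue [BS, LP, ZS, YR]
Visit BS; enqueue WR, UX, LM, VV → queue [LP, ZS, YR, WR, UX, LM, VV]
Visit LP; enqueue SP → queue [ZS, YR, WR, UX, LM, VV, SP]
Visit ZS; enqueue DQ, MC, EF → queue [YR, WR, UX, LM, VV, SP, DQ, MC, EF]
Visit YR → queue [WR, UX, LM, VV, SP, DQ, MC, EF]
Visit WR; enqueue MI → queue [UX, LM, VV, SP, DQ, MC, EF, MI]
Visit UX; enqueue HS → queue [LM, VV, SP, DQ, MC, EF, MI, HS]
Visit LM; enqueue XA → queue [VV, SP, DQ, MC, EF, MI, HS, XA]
Visit VV → queue [SP, DQ, MC, EF, MI, HS, XA]
Visit SP → queue [DQ, MC, EF, MI, HS, XA]
Visit DQ → queue [MC, EF, MI, HS, XA]
Visit MC → queue [EF, MI, HS, XA]
Visit EF → queue [MI, HS, XA]
Visit MI → queue [HS, XA]
Visit HS → queue [XA]
Visit XA → queue []

AL → BS → LP → ZS → YR → WR → UX → LM → VV → SP → DQ → MC → EF → MI → HS → XA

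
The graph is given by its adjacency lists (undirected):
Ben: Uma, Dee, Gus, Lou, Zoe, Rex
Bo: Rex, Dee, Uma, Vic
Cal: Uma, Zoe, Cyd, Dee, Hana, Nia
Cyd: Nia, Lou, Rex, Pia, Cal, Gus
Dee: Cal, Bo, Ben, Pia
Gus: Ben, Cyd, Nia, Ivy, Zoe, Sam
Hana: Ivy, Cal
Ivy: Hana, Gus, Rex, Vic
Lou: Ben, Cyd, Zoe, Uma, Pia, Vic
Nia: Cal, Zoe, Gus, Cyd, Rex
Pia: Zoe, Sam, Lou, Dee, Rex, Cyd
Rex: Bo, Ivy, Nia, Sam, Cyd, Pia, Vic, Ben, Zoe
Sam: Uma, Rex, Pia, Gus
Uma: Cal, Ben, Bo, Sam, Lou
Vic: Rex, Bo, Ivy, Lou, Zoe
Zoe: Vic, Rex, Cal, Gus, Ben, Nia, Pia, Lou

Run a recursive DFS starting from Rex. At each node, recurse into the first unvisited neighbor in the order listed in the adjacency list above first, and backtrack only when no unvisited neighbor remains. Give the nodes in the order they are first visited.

Visit Rex
Rex → Bo
Bo → Dee
Dee → Cal
Cal → Uma
Uma → Ben
Ben → Gus
Gus → Cyd
Cyd → Nia
Nia → Zoe
Zoe → Vic
Vic → Ivy
Ivy → Hana
Vic → Lou
Lou → Pia
Pia → Sam

Rex, Bo, Dee, Cal, Uma, Ben, Gus, Cyd, Nia, Zoe, Vic, Ivy, Hana, Lou, Pia, Sam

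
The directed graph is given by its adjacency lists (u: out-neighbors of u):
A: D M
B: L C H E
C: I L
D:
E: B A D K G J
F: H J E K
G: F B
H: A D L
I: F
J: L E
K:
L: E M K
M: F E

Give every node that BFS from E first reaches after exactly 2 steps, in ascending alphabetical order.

Level 0: E
Level 1: A, B, D, G, J, K
Level 2: C, F, H, L, M
Level 3: I

C, F, H, L, M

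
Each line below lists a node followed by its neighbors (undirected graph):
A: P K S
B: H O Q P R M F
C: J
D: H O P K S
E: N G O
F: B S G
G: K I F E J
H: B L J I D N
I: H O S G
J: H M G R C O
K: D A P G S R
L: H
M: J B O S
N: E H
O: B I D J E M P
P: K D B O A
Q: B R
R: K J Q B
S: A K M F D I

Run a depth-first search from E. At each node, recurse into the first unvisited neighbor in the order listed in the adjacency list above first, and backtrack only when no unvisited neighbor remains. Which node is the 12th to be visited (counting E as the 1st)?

G

Visit E
E → N
N → H
H → B
B → O
O → I
I → S
S → A
A → P
P → K
K → D
K → G
G → F
G → J
J → M
J → R
R → Q
J → C
H → L

Visit order: E, N, H, B, O, I, S, A, P, K, D, G, F, J, M, R, Q, C, L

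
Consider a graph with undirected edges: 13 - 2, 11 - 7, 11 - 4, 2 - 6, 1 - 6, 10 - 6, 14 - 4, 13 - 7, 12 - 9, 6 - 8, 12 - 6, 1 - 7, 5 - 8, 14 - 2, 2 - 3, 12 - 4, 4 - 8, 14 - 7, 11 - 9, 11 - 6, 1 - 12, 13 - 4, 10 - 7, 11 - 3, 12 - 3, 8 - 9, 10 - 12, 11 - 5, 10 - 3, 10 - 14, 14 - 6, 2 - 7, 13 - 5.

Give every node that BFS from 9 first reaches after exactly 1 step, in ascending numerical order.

8, 11, 12

Level 0: 9
Level 1: 8, 11, 12
Level 2: 1, 3, 4, 5, 6, 7, 10
Level 3: 2, 13, 14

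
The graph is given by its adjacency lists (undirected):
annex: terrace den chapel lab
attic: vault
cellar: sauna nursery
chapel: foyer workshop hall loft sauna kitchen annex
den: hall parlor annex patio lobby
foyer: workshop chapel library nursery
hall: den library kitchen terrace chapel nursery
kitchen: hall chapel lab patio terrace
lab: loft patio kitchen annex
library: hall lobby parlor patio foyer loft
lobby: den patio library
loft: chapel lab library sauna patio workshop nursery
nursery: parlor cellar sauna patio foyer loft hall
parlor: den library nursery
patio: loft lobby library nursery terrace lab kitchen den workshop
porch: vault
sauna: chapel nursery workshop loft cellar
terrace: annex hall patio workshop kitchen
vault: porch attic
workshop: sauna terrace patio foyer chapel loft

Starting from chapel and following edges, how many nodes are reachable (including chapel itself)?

BFS from chapel visits: chapel, annex, foyer, hall, kitchen, loft, sauna, workshop, den, lab, terrace, library, nursery, patio, cellar, lobby, parlor
Reachable nodes: 17 of 20 total.

17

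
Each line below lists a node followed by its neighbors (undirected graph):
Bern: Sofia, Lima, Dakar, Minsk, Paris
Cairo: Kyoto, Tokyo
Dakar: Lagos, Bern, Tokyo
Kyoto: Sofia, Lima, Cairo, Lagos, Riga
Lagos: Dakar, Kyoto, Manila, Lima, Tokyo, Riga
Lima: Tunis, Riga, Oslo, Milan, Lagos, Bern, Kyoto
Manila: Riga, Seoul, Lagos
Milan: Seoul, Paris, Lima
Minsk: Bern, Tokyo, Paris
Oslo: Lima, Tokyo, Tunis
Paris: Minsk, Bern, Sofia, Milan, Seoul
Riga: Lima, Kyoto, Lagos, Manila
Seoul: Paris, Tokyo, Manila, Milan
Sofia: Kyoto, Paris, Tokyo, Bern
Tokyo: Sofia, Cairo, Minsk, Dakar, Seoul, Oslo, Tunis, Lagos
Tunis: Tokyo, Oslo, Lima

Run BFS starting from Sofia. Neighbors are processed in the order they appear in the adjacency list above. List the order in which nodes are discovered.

Sofia -> Kyoto -> Paris -> Tokyo -> Bern -> Lima -> Cairo -> Lagos -> Riga -> Minsk -> Milan -> Seoul -> Dakar -> Oslo -> Tunis -> Manila

Visit Sofia; enqueue Kyoto, Paris, Tokyo, Bern → queue [Kyoto, Paris, Tokyo, Bern]
Visit Kyoto; enqueue Lima, Cairo, Lagos, Riga → queue [Paris, Tokyo, Bern, Lima, Cairo, Lagos, Riga]
Visit Paris; enqueue Minsk, Milan, Seoul → queue [Tokyo, Bern, Lima, Cairo, Lagos, Riga, Minsk, Milan, Seoul]
Visit Tokyo; enqueue Dakar, Oslo, Tunis → queue [Bern, Lima, Cairo, Lagos, Riga, Minsk, Milan, Seoul, Dakar, Oslo, Tunis]
Visit Bern → queue [Lima, Cairo, Lagos, Riga, Minsk, Milan, Seoul, Dakar, Oslo, Tunis]
Visit Lima → queue [Cairo, Lagos, Riga, Minsk, Milan, Seoul, Dakar, Oslo, Tunis]
Visit Cairo → queue [Lagos, Riga, Minsk, Milan, Seoul, Dakar, Oslo, Tunis]
Visit Lagos; enqueue Manila → queue [Riga, Minsk, Milan, Seoul, Dakar, Oslo, Tunis, Manila]
Visit Riga → queue [Minsk, Milan, Seoul, Dakar, Oslo, Tunis, Manila]
Visit Minsk → queue [Milan, Seoul, Dakar, Oslo, Tunis, Manila]
Visit Milan → queue [Seoul, Dakar, Oslo, Tunis, Manila]
Visit Seoul → queue [Dakar, Oslo, Tunis, Manila]
Visit Dakar → queue [Oslo, Tunis, Manila]
Visit Oslo → queue [Tunis, Manila]
Visit Tunis → queue [Manila]
Visit Manila → queue []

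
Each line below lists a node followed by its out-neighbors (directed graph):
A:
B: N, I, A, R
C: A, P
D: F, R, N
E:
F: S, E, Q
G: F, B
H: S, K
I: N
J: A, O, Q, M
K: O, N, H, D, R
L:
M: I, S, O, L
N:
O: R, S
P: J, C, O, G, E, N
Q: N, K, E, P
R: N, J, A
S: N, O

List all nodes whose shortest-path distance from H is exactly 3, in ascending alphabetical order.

Level 0: H
Level 1: K, S
Level 2: D, N, O, R
Level 3: A, F, J
Level 4: E, M, Q
Level 5: I, L, P
Level 6: C, G
Level 7: B

A, F, J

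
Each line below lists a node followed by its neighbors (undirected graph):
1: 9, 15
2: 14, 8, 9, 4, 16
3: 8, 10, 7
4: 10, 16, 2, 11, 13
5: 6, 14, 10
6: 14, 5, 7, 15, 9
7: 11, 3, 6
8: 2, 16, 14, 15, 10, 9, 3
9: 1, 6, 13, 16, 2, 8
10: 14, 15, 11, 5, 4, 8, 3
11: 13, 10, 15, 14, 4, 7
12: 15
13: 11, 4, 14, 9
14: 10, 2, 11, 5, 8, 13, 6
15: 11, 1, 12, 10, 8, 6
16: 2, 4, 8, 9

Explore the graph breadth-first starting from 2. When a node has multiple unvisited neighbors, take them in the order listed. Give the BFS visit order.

2 14 8 9 4 16 10 11 5 13 6 15 3 1 7 12

Visit 2; enqueue 14, 8, 9, 4, 16 → queue [14, 8, 9, 4, 16]
Visit 14; enqueue 10, 11, 5, 13, 6 → queue [8, 9, 4, 16, 10, 11, 5, 13, 6]
Visit 8; enqueue 15, 3 → queue [9, 4, 16, 10, 11, 5, 13, 6, 15, 3]
Visit 9; enqueue 1 → queue [4, 16, 10, 11, 5, 13, 6, 15, 3, 1]
Visit 4 → queue [16, 10, 11, 5, 13, 6, 15, 3, 1]
Visit 16 → queue [10, 11, 5, 13, 6, 15, 3, 1]
Visit 10 → queue [11, 5, 13, 6, 15, 3, 1]
Visit 11; enqueue 7 → queue [5, 13, 6, 15, 3, 1, 7]
Visit 5 → queue [13, 6, 15, 3, 1, 7]
Visit 13 → queue [6, 15, 3, 1, 7]
Visit 6 → queue [15, 3, 1, 7]
Visit 15; enqueue 12 → queue [3, 1, 7, 12]
Visit 3 → queue [1, 7, 12]
Visit 1 → queue [7, 12]
Visit 7 → queue [12]
Visit 12 → queue []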